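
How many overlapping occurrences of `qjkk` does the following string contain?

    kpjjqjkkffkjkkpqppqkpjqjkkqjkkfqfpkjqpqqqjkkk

Sliding a length-4 window over the 45 characters (42 positions):
  position 5–8: qjkk
  position 23–26: qjkk
  position 27–30: qjkk
  position 41–44: qjkk

4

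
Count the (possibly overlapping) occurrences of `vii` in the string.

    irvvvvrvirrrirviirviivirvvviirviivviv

4

Sliding a length-3 window over the 37 characters (35 positions):
  position 15–17: vii
  position 19–21: vii
  position 27–29: vii
  position 31–33: vii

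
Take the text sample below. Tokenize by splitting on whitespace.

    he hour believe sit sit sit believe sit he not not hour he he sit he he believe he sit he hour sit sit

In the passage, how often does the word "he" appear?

Scanning the 24 tokens for "he":
  position 1: he
  position 9: he
  position 13: he
  position 14: he
  position 16: he
  position 17: he
  position 19: he
  position 21: he

8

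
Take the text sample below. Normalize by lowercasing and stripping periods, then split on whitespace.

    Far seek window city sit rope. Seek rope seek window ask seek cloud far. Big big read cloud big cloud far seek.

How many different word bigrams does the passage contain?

22 tokens → 21 bigram windows in total.
Repeated bigrams (each contributes count−1 duplicates):
  cloud far: 2
  far seek: 2
  rope seek: 2
  seek window: 2
4 duplicate windows → 21 − 4 = 17 distinct.

17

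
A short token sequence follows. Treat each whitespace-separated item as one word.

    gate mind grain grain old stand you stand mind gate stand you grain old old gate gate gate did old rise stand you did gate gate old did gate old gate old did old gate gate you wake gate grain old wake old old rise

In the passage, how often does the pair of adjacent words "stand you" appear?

3

Scanning the 44 overlapping bigram windows for "stand you":
  position 6–7: stand you
  position 11–12: stand you
  position 22–23: stand you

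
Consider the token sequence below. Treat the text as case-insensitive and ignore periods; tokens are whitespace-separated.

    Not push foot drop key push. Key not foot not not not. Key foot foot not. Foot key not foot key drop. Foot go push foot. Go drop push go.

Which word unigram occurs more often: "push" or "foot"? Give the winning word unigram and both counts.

"foot" (8 vs 4)

"push": 4 occurrences
"foot": 8 occurrences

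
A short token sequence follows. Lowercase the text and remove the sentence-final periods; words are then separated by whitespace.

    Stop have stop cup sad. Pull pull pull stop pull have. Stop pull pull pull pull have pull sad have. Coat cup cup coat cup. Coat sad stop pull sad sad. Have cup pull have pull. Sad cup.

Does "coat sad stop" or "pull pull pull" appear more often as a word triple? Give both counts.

"coat sad stop": 1 occurrence
"pull pull pull": 3 occurrences

"pull pull pull" (3 vs 1)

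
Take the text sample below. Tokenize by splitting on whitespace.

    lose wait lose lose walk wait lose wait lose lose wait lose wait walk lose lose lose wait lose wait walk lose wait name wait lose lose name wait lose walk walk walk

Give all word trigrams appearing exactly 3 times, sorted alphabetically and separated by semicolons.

Trigram counts meeting the condition (exactly 3 times):
  wait lose lose: 3
  wait lose wait: 3

wait lose lose; wait lose wait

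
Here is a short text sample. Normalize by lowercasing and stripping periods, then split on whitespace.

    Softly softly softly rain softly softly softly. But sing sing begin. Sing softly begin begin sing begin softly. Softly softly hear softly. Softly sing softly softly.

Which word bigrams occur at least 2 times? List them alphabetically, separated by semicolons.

Bigram counts meeting the condition (at least 2 times):
  begin sing: 2
  sing begin: 2
  sing softly: 2
  softly softly: 8

begin sing; sing begin; sing softly; softly softly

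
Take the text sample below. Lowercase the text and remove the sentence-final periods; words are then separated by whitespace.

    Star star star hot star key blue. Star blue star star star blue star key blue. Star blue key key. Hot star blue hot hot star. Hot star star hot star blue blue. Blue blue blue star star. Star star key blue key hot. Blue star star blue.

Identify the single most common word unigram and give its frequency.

Unigram frequencies (highest first):
  star: 21
  blue: 14
  hot: 7
  key: 6

"star", 21 times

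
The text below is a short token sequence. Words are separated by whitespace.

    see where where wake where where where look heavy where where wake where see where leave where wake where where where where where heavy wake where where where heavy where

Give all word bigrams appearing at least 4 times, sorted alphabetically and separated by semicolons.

Bigram counts meeting the condition (at least 4 times):
  wake where: 4
  where where: 10

wake where; where where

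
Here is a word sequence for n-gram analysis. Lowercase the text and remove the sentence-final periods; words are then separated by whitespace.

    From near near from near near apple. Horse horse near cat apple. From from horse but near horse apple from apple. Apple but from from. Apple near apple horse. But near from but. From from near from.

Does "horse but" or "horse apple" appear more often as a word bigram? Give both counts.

"horse but" (2 vs 1)

"horse but": 2 occurrences
"horse apple": 1 occurrence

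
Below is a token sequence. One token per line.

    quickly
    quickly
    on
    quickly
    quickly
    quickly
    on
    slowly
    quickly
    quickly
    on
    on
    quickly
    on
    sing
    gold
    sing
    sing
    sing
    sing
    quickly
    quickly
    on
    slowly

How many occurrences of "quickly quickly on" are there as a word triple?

4

Scanning the 22 overlapping trigram windows for "quickly quickly on":
  position 1–3: quickly quickly on
  position 5–7: quickly quickly on
  position 9–11: quickly quickly on
  position 21–23: quickly quickly on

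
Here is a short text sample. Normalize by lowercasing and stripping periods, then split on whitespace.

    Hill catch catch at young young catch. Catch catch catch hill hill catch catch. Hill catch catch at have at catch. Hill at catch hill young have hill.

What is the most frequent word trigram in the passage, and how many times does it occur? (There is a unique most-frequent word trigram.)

Trigram frequencies (highest first):
  hill catch catch: 3
  catch catch at: 2
  catch catch catch: 2
  catch catch hill: 2
  at catch hill: 2
  catch at young: 1
  … (14 more, each ≤ 1)

"hill catch catch", 3 times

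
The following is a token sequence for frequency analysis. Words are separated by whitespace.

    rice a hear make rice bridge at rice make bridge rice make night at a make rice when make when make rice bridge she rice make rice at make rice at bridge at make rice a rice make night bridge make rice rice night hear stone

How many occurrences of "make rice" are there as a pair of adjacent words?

7

Scanning the 45 overlapping bigram windows for "make rice":
  position 4–5: make rice
  position 16–17: make rice
  position 21–22: make rice
  position 26–27: make rice
  position 29–30: make rice
  position 34–35: make rice
  position 41–42: make rice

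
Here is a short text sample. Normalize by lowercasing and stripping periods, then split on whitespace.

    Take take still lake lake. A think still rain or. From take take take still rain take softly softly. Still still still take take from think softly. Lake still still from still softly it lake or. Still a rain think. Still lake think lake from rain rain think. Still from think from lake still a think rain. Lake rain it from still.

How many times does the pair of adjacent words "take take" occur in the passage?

4

Scanning the 61 overlapping bigram windows for "take take":
  position 1–2: take take
  position 12–13: take take
  position 13–14: take take
  position 23–24: take take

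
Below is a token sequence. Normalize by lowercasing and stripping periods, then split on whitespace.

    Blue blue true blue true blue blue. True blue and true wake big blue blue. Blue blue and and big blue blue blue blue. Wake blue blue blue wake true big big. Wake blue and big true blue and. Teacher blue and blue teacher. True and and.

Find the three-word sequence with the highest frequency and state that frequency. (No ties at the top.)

"blue blue blue", 5 times

Trigram frequencies (highest first):
  blue blue blue: 5
  blue true blue: 3
  blue blue true: 2
  true blue and: 2
  big blue blue: 2
  blue blue wake: 2
  … (29 more, each ≤ 1)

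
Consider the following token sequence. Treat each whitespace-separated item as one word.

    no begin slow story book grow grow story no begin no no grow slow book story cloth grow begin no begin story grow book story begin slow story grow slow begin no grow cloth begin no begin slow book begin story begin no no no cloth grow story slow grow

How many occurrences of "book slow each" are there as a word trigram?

Scanning the 48 overlapping trigram windows for "book slow each":
  (none found)

0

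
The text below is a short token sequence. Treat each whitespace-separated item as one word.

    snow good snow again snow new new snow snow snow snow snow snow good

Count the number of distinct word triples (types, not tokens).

14 tokens → 12 trigram windows in total.
Repeated trigrams (each contributes count−1 duplicates):
  snow snow snow: 4
3 duplicate windows → 12 − 3 = 9 distinct.

9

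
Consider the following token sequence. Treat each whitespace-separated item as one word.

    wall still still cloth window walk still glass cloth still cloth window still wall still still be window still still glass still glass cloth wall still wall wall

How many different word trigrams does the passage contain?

23

28 tokens → 26 trigram windows in total.
Repeated trigrams (each contributes count−1 duplicates):
  still cloth window: 2
  still glass cloth: 2
  wall still still: 2
3 duplicate windows → 26 − 3 = 23 distinct.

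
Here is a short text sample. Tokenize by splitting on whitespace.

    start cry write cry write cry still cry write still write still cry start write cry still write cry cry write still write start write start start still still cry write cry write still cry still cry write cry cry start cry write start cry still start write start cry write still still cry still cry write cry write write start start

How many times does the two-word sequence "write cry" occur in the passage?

Scanning the 61 overlapping bigram windows for "write cry":
  position 3–4: write cry
  position 5–6: write cry
  position 15–16: write cry
  position 18–19: write cry
  position 31–32: write cry
  position 38–39: write cry
  position 57–58: write cry

7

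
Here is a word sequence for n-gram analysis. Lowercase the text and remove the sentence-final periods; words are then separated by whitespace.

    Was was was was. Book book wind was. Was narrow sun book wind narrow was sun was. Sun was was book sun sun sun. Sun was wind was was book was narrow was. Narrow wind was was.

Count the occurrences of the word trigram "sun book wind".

1

Scanning the 35 overlapping trigram windows for "sun book wind":
  position 11–13: sun book wind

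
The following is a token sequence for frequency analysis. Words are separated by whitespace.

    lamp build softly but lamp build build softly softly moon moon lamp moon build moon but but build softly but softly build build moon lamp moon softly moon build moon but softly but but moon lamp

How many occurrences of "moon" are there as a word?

9

Scanning the 36 tokens for "moon":
  position 10: moon
  position 11: moon
  position 13: moon
  position 15: moon
  position 24: moon
  position 26: moon
  position 28: moon
  position 30: moon
  position 35: moon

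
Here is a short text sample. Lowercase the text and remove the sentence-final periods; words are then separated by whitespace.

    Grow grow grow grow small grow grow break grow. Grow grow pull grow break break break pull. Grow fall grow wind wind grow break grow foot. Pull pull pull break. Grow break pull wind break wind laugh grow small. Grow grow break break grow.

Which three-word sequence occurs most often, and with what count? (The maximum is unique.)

"grow grow grow", 3 times

Trigram frequencies (highest first):
  grow grow grow: 3
  grow small grow: 2
  small grow grow: 2
  grow grow break: 2
  grow break grow: 2
  grow break break: 2
  … (29 more, each ≤ 1)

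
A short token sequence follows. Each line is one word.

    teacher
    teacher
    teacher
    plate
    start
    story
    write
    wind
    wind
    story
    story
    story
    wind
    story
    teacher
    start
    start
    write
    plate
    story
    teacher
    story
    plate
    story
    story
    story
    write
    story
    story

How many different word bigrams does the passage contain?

29 tokens → 28 bigram windows in total.
Repeated bigrams (each contributes count−1 duplicates):
  story story: 5
  plate story: 2
  story teacher: 2
  story write: 2
  teacher teacher: 2
  wind story: 2
9 duplicate windows → 28 − 9 = 19 distinct.

19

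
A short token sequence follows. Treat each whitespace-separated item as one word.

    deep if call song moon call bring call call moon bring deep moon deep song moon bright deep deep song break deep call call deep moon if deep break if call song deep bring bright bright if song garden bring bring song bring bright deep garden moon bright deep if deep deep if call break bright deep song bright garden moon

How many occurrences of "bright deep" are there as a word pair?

Scanning the 60 overlapping bigram windows for "bright deep":
  position 17–18: bright deep
  position 44–45: bright deep
  position 48–49: bright deep
  position 56–57: bright deep

4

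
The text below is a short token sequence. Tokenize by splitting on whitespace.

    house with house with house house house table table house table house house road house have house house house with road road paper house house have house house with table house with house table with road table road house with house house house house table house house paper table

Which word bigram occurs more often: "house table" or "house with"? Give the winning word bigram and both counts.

"house table": 4 occurrences
"house with": 6 occurrences

"house with" (6 vs 4)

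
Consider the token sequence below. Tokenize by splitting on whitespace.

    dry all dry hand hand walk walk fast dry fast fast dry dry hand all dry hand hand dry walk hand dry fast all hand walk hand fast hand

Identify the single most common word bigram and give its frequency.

Bigram frequencies (highest first):
  dry hand: 3
  all dry: 2
  hand hand: 2
  hand walk: 2
  fast dry: 2
  dry fast: 2
  … (13 more, each ≤ 2)

"dry hand", 3 times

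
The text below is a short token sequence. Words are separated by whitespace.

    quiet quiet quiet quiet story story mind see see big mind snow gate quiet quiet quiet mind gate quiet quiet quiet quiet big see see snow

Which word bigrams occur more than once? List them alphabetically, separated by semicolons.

Bigram counts meeting the condition (more than once):
  gate quiet: 2
  quiet quiet: 8
  see see: 2

gate quiet; quiet quiet; see see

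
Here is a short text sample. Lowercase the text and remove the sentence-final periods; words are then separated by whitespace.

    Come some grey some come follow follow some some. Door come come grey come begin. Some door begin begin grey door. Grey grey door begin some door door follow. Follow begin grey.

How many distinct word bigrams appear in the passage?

32 tokens → 31 bigram windows in total.
Repeated bigrams (each contributes count−1 duplicates):
  some door: 3
  begin grey: 2
  begin some: 2
  door begin: 2
  follow follow: 2
  grey door: 2
7 duplicate windows → 31 − 7 = 24 distinct.

24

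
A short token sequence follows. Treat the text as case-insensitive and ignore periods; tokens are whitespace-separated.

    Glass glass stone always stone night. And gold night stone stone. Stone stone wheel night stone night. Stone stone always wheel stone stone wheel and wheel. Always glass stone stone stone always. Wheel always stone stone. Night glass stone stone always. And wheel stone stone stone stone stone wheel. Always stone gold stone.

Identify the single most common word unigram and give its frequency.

"stone", 25 times

Unigram frequencies (highest first):
  stone: 25
  always: 7
  wheel: 7
  night: 5
  glass: 4
  and: 3
  … (1 more, each ≤ 2)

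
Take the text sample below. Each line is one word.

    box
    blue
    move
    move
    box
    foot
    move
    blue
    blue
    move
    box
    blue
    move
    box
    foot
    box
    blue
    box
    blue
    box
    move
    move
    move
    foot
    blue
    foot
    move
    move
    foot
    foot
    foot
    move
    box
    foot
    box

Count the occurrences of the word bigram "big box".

0

Scanning the 34 overlapping bigram windows for "big box":
  (none found)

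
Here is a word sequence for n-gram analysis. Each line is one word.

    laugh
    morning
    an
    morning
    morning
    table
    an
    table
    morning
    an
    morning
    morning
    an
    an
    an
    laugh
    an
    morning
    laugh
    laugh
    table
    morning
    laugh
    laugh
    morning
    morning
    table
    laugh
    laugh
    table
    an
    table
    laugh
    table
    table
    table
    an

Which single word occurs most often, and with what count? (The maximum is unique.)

"morning", 10 times

Unigram frequencies (highest first):
  morning: 10
  laugh: 9
  an: 9
  table: 9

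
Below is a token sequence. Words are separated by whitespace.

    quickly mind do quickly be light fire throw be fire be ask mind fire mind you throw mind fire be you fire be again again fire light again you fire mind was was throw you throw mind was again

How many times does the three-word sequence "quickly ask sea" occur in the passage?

0

Scanning the 37 overlapping trigram windows for "quickly ask sea":
  (none found)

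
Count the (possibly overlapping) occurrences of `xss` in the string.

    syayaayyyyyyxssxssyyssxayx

Sliding a length-3 window over the 26 characters (24 positions):
  position 13–15: xss
  position 16–18: xss

2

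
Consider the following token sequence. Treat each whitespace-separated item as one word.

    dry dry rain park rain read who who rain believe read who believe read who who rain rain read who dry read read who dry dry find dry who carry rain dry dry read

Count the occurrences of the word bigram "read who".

5

Scanning the 33 overlapping bigram windows for "read who":
  position 6–7: read who
  position 11–12: read who
  position 14–15: read who
  position 19–20: read who
  position 23–24: read who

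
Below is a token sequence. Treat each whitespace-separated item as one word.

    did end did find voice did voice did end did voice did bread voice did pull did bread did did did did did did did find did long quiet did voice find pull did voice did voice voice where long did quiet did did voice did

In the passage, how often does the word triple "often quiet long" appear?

Scanning the 44 overlapping trigram windows for "often quiet long":
  (none found)

0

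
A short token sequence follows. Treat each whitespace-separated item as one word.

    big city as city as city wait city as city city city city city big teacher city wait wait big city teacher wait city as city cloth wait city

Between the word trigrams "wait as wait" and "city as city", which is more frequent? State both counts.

"wait as wait": 0 occurrences
"city as city": 4 occurrences

"city as city" (4 vs 0)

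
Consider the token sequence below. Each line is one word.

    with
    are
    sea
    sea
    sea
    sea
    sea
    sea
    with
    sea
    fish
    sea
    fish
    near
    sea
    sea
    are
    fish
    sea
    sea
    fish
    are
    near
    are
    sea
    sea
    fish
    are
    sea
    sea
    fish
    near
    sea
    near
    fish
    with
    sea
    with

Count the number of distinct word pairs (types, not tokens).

38 tokens → 37 bigram windows in total.
Repeated bigrams (each contributes count−1 duplicates):
  sea sea: 9
  sea fish: 5
  are sea: 3
  fish are: 2
  fish near: 2
  fish sea: 2
  near sea: 2
  sea with: 2
  … (1 more repeated)
20 duplicate windows → 37 − 20 = 17 distinct.

17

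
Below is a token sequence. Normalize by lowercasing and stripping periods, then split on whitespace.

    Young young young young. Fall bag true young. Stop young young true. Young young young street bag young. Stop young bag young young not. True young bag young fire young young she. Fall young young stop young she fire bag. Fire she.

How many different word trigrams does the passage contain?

42 tokens → 40 trigram windows in total.
Repeated trigrams (each contributes count−1 duplicates):
  young stop young: 3
  young young young: 3
  young bag young: 2
5 duplicate windows → 40 − 5 = 35 distinct.

35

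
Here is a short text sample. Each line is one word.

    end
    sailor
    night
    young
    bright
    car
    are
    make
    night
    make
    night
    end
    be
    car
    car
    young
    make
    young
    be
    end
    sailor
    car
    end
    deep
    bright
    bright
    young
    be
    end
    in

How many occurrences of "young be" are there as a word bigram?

2

Scanning the 29 overlapping bigram windows for "young be":
  position 18–19: young be
  position 27–28: young be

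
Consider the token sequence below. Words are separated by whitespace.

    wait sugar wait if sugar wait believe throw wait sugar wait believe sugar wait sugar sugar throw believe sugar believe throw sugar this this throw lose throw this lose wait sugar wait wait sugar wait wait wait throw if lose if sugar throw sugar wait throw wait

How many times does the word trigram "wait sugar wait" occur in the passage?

Scanning the 45 overlapping trigram windows for "wait sugar wait":
  position 1–3: wait sugar wait
  position 9–11: wait sugar wait
  position 30–32: wait sugar wait
  position 33–35: wait sugar wait

4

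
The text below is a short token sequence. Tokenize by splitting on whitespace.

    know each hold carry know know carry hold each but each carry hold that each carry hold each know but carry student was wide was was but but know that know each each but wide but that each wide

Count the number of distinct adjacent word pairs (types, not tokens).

31

39 tokens → 38 bigram windows in total.
Repeated bigrams (each contributes count−1 duplicates):
  carry hold: 3
  each but: 2
  each carry: 2
  hold each: 2
  know each: 2
  that each: 2
7 duplicate windows → 38 − 7 = 31 distinct.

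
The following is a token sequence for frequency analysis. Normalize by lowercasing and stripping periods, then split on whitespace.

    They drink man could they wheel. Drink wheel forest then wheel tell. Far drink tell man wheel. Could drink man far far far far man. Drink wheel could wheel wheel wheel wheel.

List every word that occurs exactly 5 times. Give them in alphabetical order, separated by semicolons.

drink; far

Unigram counts meeting the condition (exactly 5 times):
  drink: 5
  far: 5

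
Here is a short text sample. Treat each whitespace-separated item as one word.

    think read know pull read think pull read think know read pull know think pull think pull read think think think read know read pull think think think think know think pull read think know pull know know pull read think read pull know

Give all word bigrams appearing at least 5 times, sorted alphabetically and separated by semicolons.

pull read; read think; think think

Bigram counts meeting the condition (at least 5 times):
  pull read: 5
  read think: 5
  think think: 5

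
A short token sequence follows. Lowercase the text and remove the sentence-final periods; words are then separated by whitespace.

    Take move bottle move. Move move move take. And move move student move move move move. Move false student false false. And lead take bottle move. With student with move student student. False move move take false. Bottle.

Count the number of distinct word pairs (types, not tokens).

38 tokens → 37 bigram windows in total.
Repeated bigrams (each contributes count−1 duplicates):
  move move: 9
  bottle move: 2
  move student: 2
  move take: 2
  student false: 2
12 duplicate windows → 37 − 12 = 25 distinct.

25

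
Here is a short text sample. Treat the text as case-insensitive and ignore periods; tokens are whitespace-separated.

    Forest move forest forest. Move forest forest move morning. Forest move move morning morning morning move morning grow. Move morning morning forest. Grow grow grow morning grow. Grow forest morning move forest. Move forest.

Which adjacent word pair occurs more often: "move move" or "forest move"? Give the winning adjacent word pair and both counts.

"move move": 1 occurrence
"forest move": 5 occurrences

"forest move" (5 vs 1)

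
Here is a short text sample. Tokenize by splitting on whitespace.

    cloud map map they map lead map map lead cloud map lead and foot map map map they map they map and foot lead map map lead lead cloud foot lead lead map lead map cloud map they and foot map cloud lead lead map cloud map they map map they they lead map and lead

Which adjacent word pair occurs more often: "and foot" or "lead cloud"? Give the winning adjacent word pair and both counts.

"and foot" (3 vs 2)

"and foot": 3 occurrences
"lead cloud": 2 occurrences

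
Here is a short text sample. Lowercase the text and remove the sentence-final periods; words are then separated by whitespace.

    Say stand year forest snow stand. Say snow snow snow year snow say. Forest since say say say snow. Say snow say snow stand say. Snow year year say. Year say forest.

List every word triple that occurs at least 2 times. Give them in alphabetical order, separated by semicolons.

Trigram counts meeting the condition (at least 2 times):
  say snow say: 2
  snow say snow: 2
  snow stand say: 2
  stand say snow: 2

say snow say; snow say snow; snow stand say; stand say snow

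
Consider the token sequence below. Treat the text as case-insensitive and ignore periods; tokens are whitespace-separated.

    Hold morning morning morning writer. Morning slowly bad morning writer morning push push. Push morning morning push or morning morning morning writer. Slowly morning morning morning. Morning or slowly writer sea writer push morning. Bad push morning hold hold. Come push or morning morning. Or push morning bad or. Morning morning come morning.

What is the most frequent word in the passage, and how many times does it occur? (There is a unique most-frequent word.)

"morning", 23 times

Unigram frequencies (highest first):
  morning: 23
  push: 8
  writer: 5
  or: 5
  hold: 3
  slowly: 3
  … (3 more, each ≤ 3)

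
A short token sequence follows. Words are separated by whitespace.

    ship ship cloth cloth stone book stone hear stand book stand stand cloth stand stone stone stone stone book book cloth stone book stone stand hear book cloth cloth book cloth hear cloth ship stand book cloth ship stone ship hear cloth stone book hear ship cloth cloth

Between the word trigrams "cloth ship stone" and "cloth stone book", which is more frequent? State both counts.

"cloth ship stone": 1 occurrence
"cloth stone book": 3 occurrences

"cloth stone book" (3 vs 1)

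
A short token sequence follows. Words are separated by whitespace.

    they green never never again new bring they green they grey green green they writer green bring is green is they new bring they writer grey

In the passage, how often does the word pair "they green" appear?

Scanning the 25 overlapping bigram windows for "they green":
  position 1–2: they green
  position 8–9: they green

2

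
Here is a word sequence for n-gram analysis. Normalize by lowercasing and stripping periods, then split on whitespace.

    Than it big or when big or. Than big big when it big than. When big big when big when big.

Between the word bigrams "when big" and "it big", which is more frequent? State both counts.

"when big" (4 vs 2)

"when big": 4 occurrences
"it big": 2 occurrences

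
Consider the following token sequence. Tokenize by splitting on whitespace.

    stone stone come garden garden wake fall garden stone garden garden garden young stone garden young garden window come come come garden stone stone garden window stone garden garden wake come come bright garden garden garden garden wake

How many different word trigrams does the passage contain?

38 tokens → 36 trigram windows in total.
Repeated trigrams (each contributes count−1 duplicates):
  garden garden garden: 3
  garden garden wake: 3
  stone garden garden: 2
5 duplicate windows → 36 − 5 = 31 distinct.

31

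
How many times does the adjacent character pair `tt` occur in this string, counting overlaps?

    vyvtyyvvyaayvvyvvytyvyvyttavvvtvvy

Sliding a length-2 window over the 34 characters (33 positions):
  position 25–26: tt

1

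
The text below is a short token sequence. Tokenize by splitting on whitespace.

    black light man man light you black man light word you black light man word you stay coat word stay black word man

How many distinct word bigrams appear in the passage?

17

23 tokens → 22 bigram windows in total.
Repeated bigrams (each contributes count−1 duplicates):
  black light: 2
  light man: 2
  man light: 2
  word you: 2
  you black: 2
5 duplicate windows → 22 − 5 = 17 distinct.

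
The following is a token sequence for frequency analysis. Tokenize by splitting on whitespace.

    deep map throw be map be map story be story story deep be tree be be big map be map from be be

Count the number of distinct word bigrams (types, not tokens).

23 tokens → 22 bigram windows in total.
Repeated bigrams (each contributes count−1 duplicates):
  be map: 3
  be be: 2
  map be: 2
4 duplicate windows → 22 − 4 = 18 distinct.

18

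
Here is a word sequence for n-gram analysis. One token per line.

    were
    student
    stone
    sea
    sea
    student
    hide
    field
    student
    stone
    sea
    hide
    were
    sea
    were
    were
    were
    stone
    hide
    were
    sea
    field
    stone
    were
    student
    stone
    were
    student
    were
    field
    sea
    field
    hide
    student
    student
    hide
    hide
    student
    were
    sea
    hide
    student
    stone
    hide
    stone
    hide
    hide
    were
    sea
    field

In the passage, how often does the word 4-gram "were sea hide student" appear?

Scanning the 47 overlapping 4-gram windows for "were sea hide student":
  position 39–42: were sea hide student

1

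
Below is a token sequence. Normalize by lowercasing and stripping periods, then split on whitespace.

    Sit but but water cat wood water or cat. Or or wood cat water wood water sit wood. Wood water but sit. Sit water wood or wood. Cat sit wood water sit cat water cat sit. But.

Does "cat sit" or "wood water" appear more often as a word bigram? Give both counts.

"wood water" (4 vs 2)

"cat sit": 2 occurrences
"wood water": 4 occurrences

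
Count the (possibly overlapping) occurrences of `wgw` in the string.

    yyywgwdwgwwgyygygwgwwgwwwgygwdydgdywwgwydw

5

Sliding a length-3 window over the 42 characters (40 positions):
  position 4–6: wgw
  position 8–10: wgw
  position 18–20: wgw
  position 21–23: wgw
  position 37–39: wgw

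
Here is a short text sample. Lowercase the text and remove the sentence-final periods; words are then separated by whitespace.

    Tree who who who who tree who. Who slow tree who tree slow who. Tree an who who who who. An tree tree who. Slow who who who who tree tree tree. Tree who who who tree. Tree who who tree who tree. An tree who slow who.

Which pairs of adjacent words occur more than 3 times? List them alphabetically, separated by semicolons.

tree tree; tree who; who tree; who who

Bigram counts meeting the condition (more than 3 times):
  tree tree: 5
  tree who: 8
  who tree: 7
  who who: 13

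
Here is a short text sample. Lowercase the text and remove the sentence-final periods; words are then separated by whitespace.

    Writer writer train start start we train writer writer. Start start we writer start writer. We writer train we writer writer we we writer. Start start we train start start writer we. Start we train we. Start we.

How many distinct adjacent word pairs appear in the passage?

14

38 tokens → 37 bigram windows in total.
Repeated bigrams (each contributes count−1 duplicates):
  start we: 5
  start start: 4
  we writer: 4
  we train: 3
  writer start: 3
  writer we: 3
  writer writer: 3
  start writer: 2
  … (4 more repeated)
23 duplicate windows → 37 − 23 = 14 distinct.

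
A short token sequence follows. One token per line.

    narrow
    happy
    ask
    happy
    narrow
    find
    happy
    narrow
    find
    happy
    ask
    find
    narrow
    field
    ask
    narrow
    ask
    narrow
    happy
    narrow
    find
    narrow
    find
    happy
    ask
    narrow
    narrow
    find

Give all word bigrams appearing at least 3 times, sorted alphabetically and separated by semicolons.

Bigram counts meeting the condition (at least 3 times):
  ask narrow: 3
  find happy: 3
  happy ask: 3
  happy narrow: 3
  narrow find: 5

ask narrow; find happy; happy ask; happy narrow; narrow find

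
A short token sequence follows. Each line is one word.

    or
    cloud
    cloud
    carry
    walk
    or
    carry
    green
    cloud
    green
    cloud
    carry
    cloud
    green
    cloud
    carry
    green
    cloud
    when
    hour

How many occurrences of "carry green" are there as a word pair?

2

Scanning the 19 overlapping bigram windows for "carry green":
  position 7–8: carry green
  position 16–17: carry green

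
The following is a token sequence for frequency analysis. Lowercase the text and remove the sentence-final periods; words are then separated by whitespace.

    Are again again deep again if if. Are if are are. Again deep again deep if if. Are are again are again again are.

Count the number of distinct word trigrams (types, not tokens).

24 tokens → 22 trigram windows in total.
Repeated trigrams (each contributes count−1 duplicates):
  again deep again: 2
  are again again: 2
  are are again: 2
  if are are: 2
  if if are: 2
5 duplicate windows → 22 − 5 = 17 distinct.

17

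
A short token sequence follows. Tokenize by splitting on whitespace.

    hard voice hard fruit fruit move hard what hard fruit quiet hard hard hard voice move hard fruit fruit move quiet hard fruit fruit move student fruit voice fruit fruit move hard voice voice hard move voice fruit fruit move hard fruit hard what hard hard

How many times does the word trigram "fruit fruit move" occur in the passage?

Scanning the 44 overlapping trigram windows for "fruit fruit move":
  position 4–6: fruit fruit move
  position 18–20: fruit fruit move
  position 23–25: fruit fruit move
  position 29–31: fruit fruit move
  position 38–40: fruit fruit move

5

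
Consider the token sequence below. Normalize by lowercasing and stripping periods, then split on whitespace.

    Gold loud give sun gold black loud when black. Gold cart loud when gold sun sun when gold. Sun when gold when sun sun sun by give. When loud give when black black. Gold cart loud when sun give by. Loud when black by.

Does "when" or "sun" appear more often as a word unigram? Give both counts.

"when" (9 vs 8)

"when": 9 occurrences
"sun": 8 occurrences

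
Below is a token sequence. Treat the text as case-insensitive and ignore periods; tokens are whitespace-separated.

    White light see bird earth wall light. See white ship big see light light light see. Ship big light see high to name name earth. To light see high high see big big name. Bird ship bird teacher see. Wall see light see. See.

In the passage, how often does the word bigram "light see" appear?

Scanning the 43 overlapping bigram windows for "light see":
  position 2–3: light see
  position 7–8: light see
  position 15–16: light see
  position 19–20: light see
  position 27–28: light see
  position 42–43: light see

6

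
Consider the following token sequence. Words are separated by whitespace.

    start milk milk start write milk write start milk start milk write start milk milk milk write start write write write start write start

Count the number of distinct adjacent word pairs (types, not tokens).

8

24 tokens → 23 bigram windows in total.
Repeated bigrams (each contributes count−1 duplicates):
  write start: 5
  start milk: 4
  milk milk: 3
  milk write: 3
  start write: 3
  milk start: 2
  write write: 2
15 duplicate windows → 23 − 15 = 8 distinct.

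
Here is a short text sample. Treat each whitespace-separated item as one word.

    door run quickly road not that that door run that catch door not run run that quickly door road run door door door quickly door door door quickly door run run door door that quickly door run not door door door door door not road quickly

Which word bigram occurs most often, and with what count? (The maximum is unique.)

"door door", 9 times

Bigram frequencies (highest first):
  door door: 9
  door run: 4
  quickly door: 4
  run that: 2
  door not: 2
  run run: 2
  … (19 more, each ≤ 2)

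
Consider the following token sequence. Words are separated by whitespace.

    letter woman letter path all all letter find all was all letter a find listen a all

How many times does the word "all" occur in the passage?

Scanning the 17 tokens for "all":
  position 5: all
  position 6: all
  position 9: all
  position 11: all
  position 17: all

5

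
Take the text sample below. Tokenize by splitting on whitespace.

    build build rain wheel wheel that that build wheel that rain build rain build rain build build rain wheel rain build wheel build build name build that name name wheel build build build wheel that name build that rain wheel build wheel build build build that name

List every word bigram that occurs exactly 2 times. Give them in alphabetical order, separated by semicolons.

name build; that rain

Bigram counts meeting the condition (exactly 2 times):
  name build: 2
  that rain: 2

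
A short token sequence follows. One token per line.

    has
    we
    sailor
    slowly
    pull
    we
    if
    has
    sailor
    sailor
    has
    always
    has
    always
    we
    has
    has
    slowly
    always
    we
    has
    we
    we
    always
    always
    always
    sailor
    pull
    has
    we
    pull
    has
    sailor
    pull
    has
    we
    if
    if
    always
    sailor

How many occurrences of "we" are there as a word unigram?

Scanning the 40 tokens for "we":
  position 2: we
  position 6: we
  position 15: we
  position 20: we
  position 22: we
  position 23: we
  position 30: we
  position 36: we

8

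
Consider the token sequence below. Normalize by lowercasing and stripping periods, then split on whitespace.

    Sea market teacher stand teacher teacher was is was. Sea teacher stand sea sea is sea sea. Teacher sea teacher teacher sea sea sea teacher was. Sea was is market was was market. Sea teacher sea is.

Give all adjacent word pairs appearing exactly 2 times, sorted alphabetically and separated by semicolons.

Bigram counts meeting the condition (exactly 2 times):
  sea is: 2
  teacher stand: 2
  teacher teacher: 2
  teacher was: 2
  was is: 2
  was sea: 2

sea is; teacher stand; teacher teacher; teacher was; was is; was sea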